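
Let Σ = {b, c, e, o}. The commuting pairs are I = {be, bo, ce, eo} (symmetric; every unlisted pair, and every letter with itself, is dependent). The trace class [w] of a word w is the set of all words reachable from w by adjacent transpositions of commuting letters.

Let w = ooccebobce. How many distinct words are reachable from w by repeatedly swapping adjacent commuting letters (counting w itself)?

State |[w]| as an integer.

piece 0:o — minimal
piece 1:o rests on {0:o}
piece 2:c rests on {1:o}
piece 3:c rests on {2:c}
piece 4:e — minimal
piece 5:b rests on {3:c}
piece 6:o rests on {3:c}
piece 7:b rests on {5:b}
piece 8:c rests on {6:o, 7:b}
piece 9:e rests on {4:e}
minimal pieces: {0:o, 4:e}
ways to finish when only these pieces remain (= sum over removing one remaining piece with nothing left below it):
  1 left: {8}→1  {9}→1
  2 left: {4,9}→1  {6,8}→1  {7,8}→1  {8,9}→2
  3 left: {4,8,9}→3  {5,7,8}→1  {6,7,8}→2  {6,8,9}→3  {7,8,9}→3
  4 left: {4,6,8,9}→6  {4,7,8,9}→6  {5,6,7,8}→3  {5,7,8,9}→4  {6,7,8,9}→8
  5 left: {3,5,6,7,8}→3  {4,5,7,8,9}→10  {4,6,7,8,9}→20  {5,6,7,8,9}→15
  6 left: {2,3,5,6,7,8}→3  {3,5,6,7,8,9}→18  {4,5,6,7,8,9}→45
  7 left: {1,2,3,5,6,7,8}→3  {2,3,5,6,7,8,9}→21  {3,4,5,6,7,8,9}→63
  8 left: {0,1,2,3,5,6,7,8}→3  {1,2,3,5,6,7,8,9}→24  {2,3,4,5,6,7,8,9}→84
  placing 0:o first → 108 extensions
  placing 4:e first → 27 extensions
total linear extensions = 135

135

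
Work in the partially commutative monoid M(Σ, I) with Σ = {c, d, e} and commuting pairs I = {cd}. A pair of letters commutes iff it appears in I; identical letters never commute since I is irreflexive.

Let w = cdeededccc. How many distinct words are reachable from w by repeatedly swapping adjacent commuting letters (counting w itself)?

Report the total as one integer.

8

drop 0:c onto floor
drop 1:d onto floor
drop 2:e onto {0:c, 1:d}
drop 3:e onto {2:e}
drop 4:d onto {3:e}
drop 5:e onto {4:d}
drop 6:d onto {5:e}
drop 7:c onto {5:e}
drop 8:c onto {7:c}
drop 9:c onto {8:c}
ground layer = {0:c, 1:d}
drop-orders for the pieces not yet dropped (sum over which currently-grounded one goes next):
  1 to go: {6} 1  {9} 1
  2 to go: {6,9} 2  {8,9} 1
  3 to go: {6,8,9} 3  {7,8,9} 1
  4 to go: {6,7,8,9} 4
  5 to go: {5,6,7,8,9} 4
  6 to go: {4,5,6,7,8,9} 4
  7 to go: {3,4,5,6,7,8,9} 4
  8 to go: {2,3,4,5,6,7,8,9} 4
  if 0:c drops first: 4 orders
  if 1:d drops first: 4 orders
heap linearizations: 8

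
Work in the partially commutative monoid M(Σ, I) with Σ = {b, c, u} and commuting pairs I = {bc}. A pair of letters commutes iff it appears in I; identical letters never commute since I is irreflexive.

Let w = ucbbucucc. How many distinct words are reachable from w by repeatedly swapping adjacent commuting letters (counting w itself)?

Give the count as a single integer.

piece 0:u — minimal
piece 1:c rests on {0:u}
piece 2:b rests on {0:u}
piece 3:b rests on {2:b}
piece 4:u rests on {1:c, 3:b}
piece 5:c rests on {4:u}
piece 6:u rests on {5:c}
piece 7:c rests on {6:u}
piece 8:c rests on {7:c}
minimal pieces: {0:u}
ways to finish when only these pieces remain (= sum over removing one remaining piece with nothing left below it):
  1 left: {8}→1
  2 left: {7,8}→1
  3 left: {6,7,8}→1
  4 left: {5,6,7,8}→1
  5 left: {4,5,6,7,8}→1
  6 left: {1,4,5,6,7,8}→1  {3,4,5,6,7,8}→1
  7 left: {1,3,4,5,6,7,8}→2  {2,3,4,5,6,7,8}→1
  placing 0:u first → 3 extensions

3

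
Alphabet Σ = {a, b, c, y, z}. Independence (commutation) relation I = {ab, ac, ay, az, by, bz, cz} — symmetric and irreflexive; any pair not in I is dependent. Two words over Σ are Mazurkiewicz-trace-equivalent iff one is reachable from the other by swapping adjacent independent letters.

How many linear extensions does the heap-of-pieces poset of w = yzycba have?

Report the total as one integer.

#0=y has no predecessor
#1=z depends on [0:y]
#2=y depends on [1:z]
#3=c depends on [2:y]
#4=b depends on [3:c]
#5=a has no predecessor
sources: [0:y, 5:a]
N(rest) = Σ N(rest − s) over sources s of rest; N(one piece) = 1:
  size 1 → [4]=1  [5]=1
  size 2 → [3,4]=1  [4,5]=2
  size 3 → [2,3,4]=1  [3,4,5]=3
  size 4 → [1,2,3,4]=1  [2,3,4,5]=4
  first=0(y) contributes 5
  first=5(a) contributes 1
|[w]| = 6

6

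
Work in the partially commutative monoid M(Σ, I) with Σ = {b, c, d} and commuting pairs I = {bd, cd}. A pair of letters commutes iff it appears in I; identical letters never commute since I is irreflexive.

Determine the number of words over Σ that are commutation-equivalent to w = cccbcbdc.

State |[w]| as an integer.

0(c) covers ∅
1(c) covers 0:c
2(c) covers 1:c
3(b) covers 2:c
4(c) covers 3:b
5(b) covers 4:c
6(d) covers ∅
7(c) covers 5:b
floor of heap: 0:c, 6:d
completions by unplaced set U, small U first (add the entries for U minus each lowest piece of U):
  |U|=1: {6}:1  {7}:1
  |U|=2: {5,7}:1  {6,7}:2
  |U|=3: {4,5,7}:1  {5,6,7}:3
  |U|=4: {3,4,5,7}:1  {4,5,6,7}:4
  |U|=5: {2,3,4,5,7}:1  {3,4,5,6,7}:5
  |U|=6: {1,2,3,4,5,7}:1  {2,3,4,5,6,7}:6
  start at 0(c): 7
  start at 6(d): 1
sum over floor = 8

8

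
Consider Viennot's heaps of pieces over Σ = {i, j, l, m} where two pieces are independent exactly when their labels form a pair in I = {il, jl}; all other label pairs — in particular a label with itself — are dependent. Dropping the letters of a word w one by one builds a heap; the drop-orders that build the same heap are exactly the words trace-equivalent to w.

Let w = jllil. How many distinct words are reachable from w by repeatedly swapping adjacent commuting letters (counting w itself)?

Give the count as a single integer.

#0=j has no predecessor
#1=l has no predecessor
#2=l depends on [1:l]
#3=i depends on [0:j]
#4=l depends on [2:l]
sources: [0:j, 1:l]
N(rest) = Σ N(rest − s) over sources s of rest; N(one piece) = 1:
  size 1 → [3]=1  [4]=1
  size 2 → [0,3]=1  [2,4]=1  [3,4]=2
  size 3 → [0,3,4]=3  [1,2,4]=1  [2,3,4]=3
  first=0(j) contributes 4
  first=1(l) contributes 6
|[w]| = 10

10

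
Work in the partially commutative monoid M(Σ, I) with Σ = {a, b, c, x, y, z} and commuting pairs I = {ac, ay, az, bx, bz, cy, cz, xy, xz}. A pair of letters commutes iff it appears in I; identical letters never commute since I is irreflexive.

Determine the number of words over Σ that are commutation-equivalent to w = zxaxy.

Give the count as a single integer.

drop 0:z onto floor
drop 1:x onto floor
drop 2:a onto {1:x}
drop 3:x onto {2:a}
drop 4:y onto {0:z}
ground layer = {0:z, 1:x}
drop-orders for the pieces not yet dropped (sum over which currently-grounded one goes next):
  1 to go: {3} 1  {4} 1
  2 to go: {0,4} 1  {2,3} 1  {3,4} 2
  3 to go: {0,3,4} 3  {1,2,3} 1  {2,3,4} 3
  if 0:z drops first: 4 orders
  if 1:x drops first: 6 orders
heap linearizations: 10

10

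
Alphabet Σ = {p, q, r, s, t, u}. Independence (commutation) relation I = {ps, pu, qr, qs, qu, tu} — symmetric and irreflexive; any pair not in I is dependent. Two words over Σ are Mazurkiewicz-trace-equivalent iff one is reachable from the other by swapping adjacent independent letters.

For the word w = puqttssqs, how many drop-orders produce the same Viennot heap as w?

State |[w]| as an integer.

#0=p has no predecessor
#1=u has no predecessor
#2=q depends on [0:p]
#3=t depends on [2:q]
#4=t depends on [3:t]
#5=s depends on [1:u, 4:t]
#6=s depends on [5:s]
#7=q depends on [4:t]
#8=s depends on [6:s]
sources: [0:p, 1:u]
N(rest) = Σ N(rest − s) over sources s of rest; N(one piece) = 1:
  size 1 → [7]=1  [8]=1
  size 2 → [6,8]=1  [7,8]=2
  size 3 → [5,6,8]=1  [6,7,8]=3
  size 4 → [1,5,6,8]=1  [5,6,7,8]=4
  size 5 → [1,5,6,7,8]=5  [4,5,6,7,8]=4
  size 6 → [1,4,5,6,7,8]=9  [3,4,5,6,7,8]=4
  size 7 → [1,3,4,5,6,7,8]=13  [2,3,4,5,6,7,8]=4
  first=0(p) contributes 17
  first=1(u) contributes 4
|[w]| = 21

21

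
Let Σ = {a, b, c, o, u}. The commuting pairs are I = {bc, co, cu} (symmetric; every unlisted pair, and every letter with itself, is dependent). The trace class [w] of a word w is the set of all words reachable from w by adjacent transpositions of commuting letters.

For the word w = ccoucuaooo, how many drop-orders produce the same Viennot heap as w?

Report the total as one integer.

20

0(c) covers ∅
1(c) covers 0:c
2(o) covers ∅
3(u) covers 2:o
4(c) covers 1:c
5(u) covers 3:u
6(a) covers 4:c, 5:u
7(o) covers 6:a
8(o) covers 7:o
9(o) covers 8:o
floor of heap: 0:c, 2:o
completions by unplaced set U, small U first (add the entries for U minus each lowest piece of U):
  |U|=1: {9}:1
  |U|=2: {8,9}:1
  |U|=3: {7,8,9}:1
  |U|=4: {6,7,8,9}:1
  |U|=5: {4,6,7,8,9}:1  {5,6,7,8,9}:1
  |U|=6: {1,4,6,7,8,9}:1  {3,5,6,7,8,9}:1  {4,5,6,7,8,9}:2
  |U|=7: {0,1,4,6,7,8,9}:1  {1,4,5,6,7,8,9}:3  {2,3,5,6,7,8,9}:1  {3,4,5,6,7,8,9}:3
  |U|=8: {0,1,4,5,6,7,8,9}:4  {1,3,4,5,6,7,8,9}:6  {2,3,4,5,6,7,8,9}:4
  start at 0(c): 10
  start at 2(o): 10
sum over floor = 20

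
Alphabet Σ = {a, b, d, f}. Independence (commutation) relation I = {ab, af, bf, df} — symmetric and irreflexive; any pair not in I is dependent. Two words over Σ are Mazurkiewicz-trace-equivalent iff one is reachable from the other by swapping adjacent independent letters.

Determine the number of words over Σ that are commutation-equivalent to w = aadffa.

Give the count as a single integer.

15

#0=a has no predecessor
#1=a depends on [0:a]
#2=d depends on [1:a]
#3=f has no predecessor
#4=f depends on [3:f]
#5=a depends on [2:d]
sources: [0:a, 3:f]
N(rest) = Σ N(rest − s) over sources s of rest; N(one piece) = 1:
  size 1 → [4]=1  [5]=1
  size 2 → [2,5]=1  [3,4]=1  [4,5]=2
  size 3 → [1,2,5]=1  [2,4,5]=3  [3,4,5]=3
  size 4 → [0,1,2,5]=1  [1,2,4,5]=4  [2,3,4,5]=6
  first=0(a) contributes 10
  first=3(f) contributes 5
|[w]| = 15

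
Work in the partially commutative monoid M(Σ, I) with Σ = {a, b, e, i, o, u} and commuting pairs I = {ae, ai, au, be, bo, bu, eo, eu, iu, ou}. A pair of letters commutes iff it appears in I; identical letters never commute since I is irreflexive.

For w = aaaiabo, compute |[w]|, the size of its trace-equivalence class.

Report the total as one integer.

10

#0=a has no predecessor
#1=a depends on [0:a]
#2=a depends on [1:a]
#3=i has no predecessor
#4=a depends on [2:a]
#5=b depends on [3:i, 4:a]
#6=o depends on [3:i, 4:a]
sources: [0:a, 3:i]
N(rest) = Σ N(rest − s) over sources s of rest; N(one piece) = 1:
  size 1 → [5]=1  [6]=1
  size 2 → [5,6]=2
  size 3 → [3,5,6]=2  [4,5,6]=2
  size 4 → [2,4,5,6]=2  [3,4,5,6]=4
  size 5 → [1,2,4,5,6]=2  [2,3,4,5,6]=6
  first=0(a) contributes 8
  first=3(i) contributes 2
|[w]| = 10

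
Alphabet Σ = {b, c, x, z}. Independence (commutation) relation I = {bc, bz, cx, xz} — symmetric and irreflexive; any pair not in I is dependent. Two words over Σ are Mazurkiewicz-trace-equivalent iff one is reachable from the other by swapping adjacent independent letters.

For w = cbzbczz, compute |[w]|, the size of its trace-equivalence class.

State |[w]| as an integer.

0(c) covers ∅
1(b) covers ∅
2(z) covers 0:c
3(b) covers 1:b
4(c) covers 2:z
5(z) covers 4:c
6(z) covers 5:z
floor of heap: 0:c, 1:b
completions by unplaced set U, small U first (add the entries for U minus each lowest piece of U):
  |U|=1: {3}:1  {6}:1
  |U|=2: {1,3}:1  {3,6}:2  {5,6}:1
  |U|=3: {1,3,6}:3  {3,5,6}:3  {4,5,6}:1
  |U|=4: {1,3,5,6}:6  {2,4,5,6}:1  {3,4,5,6}:4
  |U|=5: {0,2,4,5,6}:1  {1,3,4,5,6}:10  {2,3,4,5,6}:5
  start at 0(c): 15
  start at 1(b): 6
sum over floor = 21

21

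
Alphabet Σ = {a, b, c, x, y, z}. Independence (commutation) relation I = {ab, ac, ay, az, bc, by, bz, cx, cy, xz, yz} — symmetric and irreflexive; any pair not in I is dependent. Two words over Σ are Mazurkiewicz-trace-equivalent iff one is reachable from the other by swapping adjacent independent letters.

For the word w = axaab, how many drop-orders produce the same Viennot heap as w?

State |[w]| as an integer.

3

#0=a has no predecessor
#1=x depends on [0:a]
#2=a depends on [1:x]
#3=a depends on [2:a]
#4=b depends on [1:x]
sources: [0:a]
N(rest) = Σ N(rest − s) over sources s of rest; N(one piece) = 1:
  size 1 → [3]=1  [4]=1
  size 2 → [2,3]=1  [3,4]=2
  size 3 → [2,3,4]=3
  first=0(a) contributes 3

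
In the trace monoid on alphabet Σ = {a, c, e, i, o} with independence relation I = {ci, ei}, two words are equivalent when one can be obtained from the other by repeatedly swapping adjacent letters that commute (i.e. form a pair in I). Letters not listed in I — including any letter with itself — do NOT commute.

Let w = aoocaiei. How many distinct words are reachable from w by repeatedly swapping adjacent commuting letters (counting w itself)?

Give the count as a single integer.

drop 0:a onto floor
drop 1:o onto {0:a}
drop 2:o onto {1:o}
drop 3:c onto {2:o}
drop 4:a onto {3:c}
drop 5:i onto {4:a}
drop 6:e onto {4:a}
drop 7:i onto {5:i}
ground layer = {0:a}
drop-orders for the pieces not yet dropped (sum over which currently-grounded one goes next):
  1 to go: {6} 1  {7} 1
  2 to go: {5,7} 1  {6,7} 2
  3 to go: {5,6,7} 3
  4 to go: {4,5,6,7} 3
  5 to go: {3,4,5,6,7} 3
  6 to go: {2,3,4,5,6,7} 3
  if 0:a drops first: 3 orders

3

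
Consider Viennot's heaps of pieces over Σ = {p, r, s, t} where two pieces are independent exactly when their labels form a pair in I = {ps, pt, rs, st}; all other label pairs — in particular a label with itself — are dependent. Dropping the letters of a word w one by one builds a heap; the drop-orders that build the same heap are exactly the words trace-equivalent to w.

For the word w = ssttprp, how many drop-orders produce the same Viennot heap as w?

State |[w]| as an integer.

#0=s has no predecessor
#1=s depends on [0:s]
#2=t has no predecessor
#3=t depends on [2:t]
#4=p has no predecessor
#5=r depends on [3:t, 4:p]
#6=p depends on [5:r]
sources: [0:s, 2:t, 4:p]
N(rest) = Σ N(rest − s) over sources s of rest; N(one piece) = 1:
  size 1 → [1]=1  [6]=1
  size 2 → [0,1]=1  [1,6]=2  [5,6]=1
  size 3 → [0,1,6]=3  [1,5,6]=3  [3,5,6]=1  [4,5,6]=1
  size 4 → [0,1,5,6]=6  [1,3,5,6]=4  [1,4,5,6]=4  [2,3,5,6]=1  [3,4,5,6]=2
  size 5 → [0,1,3,5,6]=10  [0,1,4,5,6]=10  [1,2,3,5,6]=5  [1,3,4,5,6]=10  [2,3,4,5,6]=3
  first=0(s) contributes 18
  first=2(t) contributes 30
  first=4(p) contributes 15
|[w]| = 63

63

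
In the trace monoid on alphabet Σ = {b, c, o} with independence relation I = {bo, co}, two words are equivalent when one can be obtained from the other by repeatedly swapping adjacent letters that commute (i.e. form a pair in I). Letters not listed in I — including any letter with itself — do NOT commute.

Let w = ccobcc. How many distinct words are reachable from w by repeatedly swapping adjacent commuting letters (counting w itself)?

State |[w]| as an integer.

drop 0:c onto floor
drop 1:c onto {0:c}
drop 2:o onto floor
drop 3:b onto {1:c}
drop 4:c onto {3:b}
drop 5:c onto {4:c}
ground layer = {0:c, 2:o}
drop-orders for the pieces not yet dropped (sum over which currently-grounded one goes next):
  1 to go: {2} 1  {5} 1
  2 to go: {2,5} 2  {4,5} 1
  3 to go: {2,4,5} 3  {3,4,5} 1
  4 to go: {1,3,4,5} 1  {2,3,4,5} 4
  if 0:c drops first: 5 orders
  if 2:o drops first: 1 orders
heap linearizations: 6

6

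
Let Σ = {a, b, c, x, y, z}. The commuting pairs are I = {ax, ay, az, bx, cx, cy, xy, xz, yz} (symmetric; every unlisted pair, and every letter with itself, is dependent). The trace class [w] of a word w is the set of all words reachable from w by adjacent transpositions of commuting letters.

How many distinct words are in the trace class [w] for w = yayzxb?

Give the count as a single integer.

72

drop 0:y onto floor
drop 1:a onto floor
drop 2:y onto {0:y}
drop 3:z onto floor
drop 4:x onto floor
drop 5:b onto {1:a, 2:y, 3:z}
ground layer = {0:y, 1:a, 3:z, 4:x}
drop-orders for the pieces not yet dropped (sum over which currently-grounded one goes next):
  1 to go: {4} 1  {5} 1
  2 to go: {1,5} 1  {2,5} 1  {3,5} 1  {4,5} 2
  3 to go: {0,2,5} 1  {1,2,5} 2  {1,3,5} 2  {1,4,5} 3  {2,3,5} 2  {2,4,5} 3  {3,4,5} 3
  4 to go: {0,1,2,5} 3  {0,2,3,5} 3  {0,2,4,5} 4  {1,2,3,5} 6  {1,2,4,5} 8  {1,3,4,5} 8  {2,3,4,5} 8
  if 0:y drops first: 30 orders
  if 1:a drops first: 15 orders
  if 3:z drops first: 15 orders
  if 4:x drops first: 12 orders
heap linearizations: 72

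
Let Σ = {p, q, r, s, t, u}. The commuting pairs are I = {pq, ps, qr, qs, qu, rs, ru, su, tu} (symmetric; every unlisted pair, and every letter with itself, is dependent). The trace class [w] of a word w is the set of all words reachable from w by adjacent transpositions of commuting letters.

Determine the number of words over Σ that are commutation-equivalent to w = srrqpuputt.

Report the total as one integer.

#0=s has no predecessor
#1=r has no predecessor
#2=r depends on [1:r]
#3=q has no predecessor
#4=p depends on [2:r]
#5=u depends on [4:p]
#6=p depends on [5:u]
#7=u depends on [6:p]
#8=t depends on [0:s, 3:q, 6:p]
#9=t depends on [8:t]
sources: [0:s, 1:r, 3:q]
N(rest) = Σ N(rest − s) over sources s of rest; N(one piece) = 1:
  size 1 → [7]=1  [9]=1
  size 2 → [7,9]=2  [8,9]=1
  size 3 → [0,8,9]=1  [3,8,9]=1  [7,8,9]=3
  size 4 → [0,3,8,9]=2  [0,7,8,9]=4  [3,7,8,9]=4  [6,7,8,9]=3
  size 5 → [0,3,7,8,9]=10  [0,6,7,8,9]=7  [3,6,7,8,9]=7  [5,6,7,8,9]=3
  size 6 → [0,3,6,7,8,9]=24  [0,5,6,7,8,9]=10  [3,5,6,7,8,9]=10  [4,5,6,7,8,9]=3
  size 7 → [0,3,5,6,7,8,9]=44  [0,4,5,6,7,8,9]=13  [2,4,5,6,7,8,9]=3  [3,4,5,6,7,8,9]=13
  size 8 → [0,2,4,5,6,7,8,9]=16  [0,3,4,5,6,7,8,9]=70  [1,2,4,5,6,7,8,9]=3  [2,3,4,5,6,7,8,9]=16
  first=0(s) contributes 19
  first=1(r) contributes 102
  first=3(q) contributes 19
|[w]| = 140

140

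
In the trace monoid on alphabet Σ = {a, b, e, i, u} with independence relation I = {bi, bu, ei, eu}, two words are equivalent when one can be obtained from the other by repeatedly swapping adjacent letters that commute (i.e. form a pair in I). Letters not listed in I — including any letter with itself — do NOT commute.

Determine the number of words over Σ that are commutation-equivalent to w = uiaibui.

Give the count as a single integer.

4

drop 0:u onto floor
drop 1:i onto {0:u}
drop 2:a onto {1:i}
drop 3:i onto {2:a}
drop 4:b onto {2:a}
drop 5:u onto {3:i}
drop 6:i onto {5:u}
ground layer = {0:u}
drop-orders for the pieces not yet dropped (sum over which currently-grounded one goes next):
  1 to go: {4} 1  {6} 1
  2 to go: {4,6} 2  {5,6} 1
  3 to go: {3,5,6} 1  {4,5,6} 3
  4 to go: {3,4,5,6} 4
  5 to go: {2,3,4,5,6} 4
  if 0:u drops first: 4 orders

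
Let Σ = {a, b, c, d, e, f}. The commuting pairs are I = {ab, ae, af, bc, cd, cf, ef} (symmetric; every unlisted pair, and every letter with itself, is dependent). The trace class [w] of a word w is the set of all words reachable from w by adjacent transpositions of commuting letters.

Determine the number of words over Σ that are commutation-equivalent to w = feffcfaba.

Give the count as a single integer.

125

drop 0:f onto floor
drop 1:e onto floor
drop 2:f onto {0:f}
drop 3:f onto {2:f}
drop 4:c onto {1:e}
drop 5:f onto {3:f}
drop 6:a onto {4:c}
drop 7:b onto {1:e, 5:f}
drop 8:a onto {6:a}
ground layer = {0:f, 1:e}
drop-orders for the pieces not yet dropped (sum over which currently-grounded one goes next):
  1 to go: {7} 1  {8} 1
  2 to go: {5,7} 1  {6,8} 1  {7,8} 2
  3 to go: {3,5,7} 1  {4,6,8} 1  {5,7,8} 3  {6,7,8} 3
  4 to go: {2,3,5,7} 1  {3,5,7,8} 4  {4,6,7,8} 4  {5,6,7,8} 6
  5 to go: {0,2,3,5,7} 1  {1,4,6,7,8} 4  {2,3,5,7,8} 5  {3,5,6,7,8} 10  {4,5,6,7,8} 10
  6 to go: {0,2,3,5,7,8} 6  {1,4,5,6,7,8} 14  {2,3,5,6,7,8} 15  {3,4,5,6,7,8} 20
  7 to go: {0,2,3,5,6,7,8} 21  {1,3,4,5,6,7,8} 34  {2,3,4,5,6,7,8} 35
  if 0:f drops first: 69 orders
  if 1:e drops first: 56 orders
heap linearizations: 125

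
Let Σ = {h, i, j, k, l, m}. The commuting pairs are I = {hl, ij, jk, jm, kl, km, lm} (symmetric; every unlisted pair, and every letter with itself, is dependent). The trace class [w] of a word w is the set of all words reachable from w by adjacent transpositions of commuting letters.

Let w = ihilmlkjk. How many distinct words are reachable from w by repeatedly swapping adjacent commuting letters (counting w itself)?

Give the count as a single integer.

60

#0=i has no predecessor
#1=h depends on [0:i]
#2=i depends on [1:h]
#3=l depends on [2:i]
#4=m depends on [2:i]
#5=l depends on [3:l]
#6=k depends on [2:i]
#7=j depends on [5:l]
#8=k depends on [6:k]
sources: [0:i]
N(rest) = Σ N(rest − s) over sources s of rest; N(one piece) = 1:
  size 1 → [4]=1  [7]=1  [8]=1
  size 2 → [4,7]=2  [4,8]=2  [5,7]=1  [6,8]=1  [7,8]=2
  size 3 → [3,5,7]=1  [4,5,7]=3  [4,6,8]=3  [4,7,8]=6  [5,7,8]=3  [6,7,8]=3
  size 4 → [3,4,5,7]=4  [3,5,7,8]=4  [4,5,7,8]=12  [4,6,7,8]=12  [5,6,7,8]=6
  size 5 → [3,4,5,7,8]=20  [3,5,6,7,8]=10  [4,5,6,7,8]=30
  size 6 → [3,4,5,6,7,8]=60
  size 7 → [2,3,4,5,6,7,8]=60
  first=0(i) contributes 60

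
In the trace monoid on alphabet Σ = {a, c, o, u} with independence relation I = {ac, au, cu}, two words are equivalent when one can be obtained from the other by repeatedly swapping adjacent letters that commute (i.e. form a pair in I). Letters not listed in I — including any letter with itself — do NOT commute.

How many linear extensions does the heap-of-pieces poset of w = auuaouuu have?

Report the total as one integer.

6

0(a) covers ∅
1(u) covers ∅
2(u) covers 1:u
3(a) covers 0:a
4(o) covers 2:u, 3:a
5(u) covers 4:o
6(u) covers 5:u
7(u) covers 6:u
floor of heap: 0:a, 1:u
completions by unplaced set U, small U first (add the entries for U minus each lowest piece of U):
  |U|=1: {7}:1
  |U|=2: {6,7}:1
  |U|=3: {5,6,7}:1
  |U|=4: {4,5,6,7}:1
  |U|=5: {2,4,5,6,7}:1  {3,4,5,6,7}:1
  |U|=6: {0,3,4,5,6,7}:1  {1,2,4,5,6,7}:1  {2,3,4,5,6,7}:2
  start at 0(a): 3
  start at 1(u): 3
sum over floor = 6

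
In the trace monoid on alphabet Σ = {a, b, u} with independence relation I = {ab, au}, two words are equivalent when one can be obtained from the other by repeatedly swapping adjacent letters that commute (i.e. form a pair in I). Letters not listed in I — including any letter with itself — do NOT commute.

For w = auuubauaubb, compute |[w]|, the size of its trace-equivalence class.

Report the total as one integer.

165

0(a) covers ∅
1(u) covers ∅
2(u) covers 1:u
3(u) covers 2:u
4(b) covers 3:u
5(a) covers 0:a
6(u) covers 4:b
7(a) covers 5:a
8(u) covers 6:u
9(b) covers 8:u
10(b) covers 9:b
floor of heap: 0:a, 1:u
completions by unplaced set U, small U first (add the entries for U minus each lowest piece of U):
  |U|=1: {7}:1  {10}:1
  |U|=2: {5,7}:1  {7,10}:2  {9,10}:1
  |U|=3: {0,5,7}:1  {5,7,10}:3  {7,9,10}:3  {8,9,10}:1
  |U|=4: {0,5,7,10}:4  {5,7,9,10}:6  {6,8,9,10}:1  {7,8,9,10}:4
  |U|=5: {0,5,7,9,10}:10  {4,6,8,9,10}:1  {5,7,8,9,10}:10  {6,7,8,9,10}:5
  |U|=6: {0,5,7,8,9,10}:20  {3,4,6,8,9,10}:1  {4,6,7,8,9,10}:6  {5,6,7,8,9,10}:15
  |U|=7: {0,5,6,7,8,9,10}:35  {2,3,4,6,8,9,10}:1  {3,4,6,7,8,9,10}:7  {4,5,6,7,8,9,10}:21
  |U|=8: {0,4,5,6,7,8,9,10}:56  {1,2,3,4,6,8,9,10}:1  {2,3,4,6,7,8,9,10}:8  {3,4,5,6,7,8,9,10}:28
  |U|=9: {0,3,4,5,6,7,8,9,10}:84  {1,2,3,4,6,7,8,9,10}:9  {2,3,4,5,6,7,8,9,10}:36
  start at 0(a): 45
  start at 1(u): 120
sum over floor = 165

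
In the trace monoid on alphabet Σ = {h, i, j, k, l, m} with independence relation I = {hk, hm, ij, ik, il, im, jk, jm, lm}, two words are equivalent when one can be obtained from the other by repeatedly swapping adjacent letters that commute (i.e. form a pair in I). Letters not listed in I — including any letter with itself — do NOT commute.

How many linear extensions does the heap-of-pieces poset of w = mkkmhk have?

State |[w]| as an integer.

6

0(m) covers ∅
1(k) covers 0:m
2(k) covers 1:k
3(m) covers 2:k
4(h) covers ∅
5(k) covers 3:m
floor of heap: 0:m, 4:h
completions by unplaced set U, small U first (add the entries for U minus each lowest piece of U):
  |U|=1: {4}:1  {5}:1
  |U|=2: {3,5}:1  {4,5}:2
  |U|=3: {2,3,5}:1  {3,4,5}:3
  |U|=4: {1,2,3,5}:1  {2,3,4,5}:4
  start at 0(m): 5
  start at 4(h): 1
sum over floor = 6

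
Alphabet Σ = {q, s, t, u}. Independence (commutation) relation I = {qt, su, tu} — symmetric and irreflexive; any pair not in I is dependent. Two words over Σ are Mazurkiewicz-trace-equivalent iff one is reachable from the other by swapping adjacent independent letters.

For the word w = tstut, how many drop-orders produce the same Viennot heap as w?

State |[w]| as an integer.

5

#0=t has no predecessor
#1=s depends on [0:t]
#2=t depends on [1:s]
#3=u has no predecessor
#4=t depends on [2:t]
sources: [0:t, 3:u]
N(rest) = Σ N(rest − s) over sources s of rest; N(one piece) = 1:
  size 1 → [3]=1  [4]=1
  size 2 → [2,4]=1  [3,4]=2
  size 3 → [1,2,4]=1  [2,3,4]=3
  first=0(t) contributes 4
  first=3(u) contributes 1
|[w]| = 5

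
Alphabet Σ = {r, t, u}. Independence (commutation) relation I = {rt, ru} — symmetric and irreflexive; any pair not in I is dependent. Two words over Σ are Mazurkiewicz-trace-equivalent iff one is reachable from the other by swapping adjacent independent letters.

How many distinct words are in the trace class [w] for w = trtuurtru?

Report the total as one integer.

84

0(t) covers ∅
1(r) covers ∅
2(t) covers 0:t
3(u) covers 2:t
4(u) covers 3:u
5(r) covers 1:r
6(t) covers 4:u
7(r) covers 5:r
8(u) covers 6:t
floor of heap: 0:t, 1:r
completions by unplaced set U, small U first (add the entries for U minus each lowest piece of U):
  |U|=1: {7}:1  {8}:1
  |U|=2: {5,7}:1  {6,8}:1  {7,8}:2
  |U|=3: {1,5,7}:1  {4,6,8}:1  {5,7,8}:3  {6,7,8}:3
  |U|=4: {1,5,7,8}:4  {3,4,6,8}:1  {4,6,7,8}:4  {5,6,7,8}:6
  |U|=5: {1,5,6,7,8}:10  {2,3,4,6,8}:1  {3,4,6,7,8}:5  {4,5,6,7,8}:10
  |U|=6: {0,2,3,4,6,8}:1  {1,4,5,6,7,8}:20  {2,3,4,6,7,8}:6  {3,4,5,6,7,8}:15
  |U|=7: {0,2,3,4,6,7,8}:7  {1,3,4,5,6,7,8}:35  {2,3,4,5,6,7,8}:21
  start at 0(t): 56
  start at 1(r): 28
sum over floor = 84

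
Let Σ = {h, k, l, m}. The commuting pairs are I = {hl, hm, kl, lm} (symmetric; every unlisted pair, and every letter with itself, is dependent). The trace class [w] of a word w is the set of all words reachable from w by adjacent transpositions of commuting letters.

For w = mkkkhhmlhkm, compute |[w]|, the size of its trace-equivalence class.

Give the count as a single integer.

44

piece 0:m — minimal
piece 1:k rests on {0:m}
piece 2:k rests on {1:k}
piece 3:k rests on {2:k}
piece 4:h rests on {3:k}
piece 5:h rests on {4:h}
piece 6:m rests on {3:k}
piece 7:l — minimal
piece 8:h rests on {5:h}
piece 9:k rests on {6:m, 8:h}
piece 10:m rests on {9:k}
minimal pieces: {0:m, 7:l}
ways to finish when only these pieces remain (= sum over removing one remaining piece with nothing left below it):
  1 left: {7}→1  {10}→1
  2 left: {7,10}→2  {9,10}→1
  3 left: {6,9,10}→1  {7,9,10}→3  {8,9,10}→1
  4 left: {5,8,9,10}→1  {6,7,9,10}→4  {6,8,9,10}→2  {7,8,9,10}→4
  5 left: {4,5,8,9,10}→1  {5,6,8,9,10}→3  {5,7,8,9,10}→5  {6,7,8,9,10}→10
  6 left: {4,5,6,8,9,10}→4  {4,5,7,8,9,10}→6  {5,6,7,8,9,10}→18
  7 left: {3,4,5,6,8,9,10}→4  {4,5,6,7,8,9,10}→28
  8 left: {2,3,4,5,6,8,9,10}→4  {3,4,5,6,7,8,9,10}→32
  9 left: {1,2,3,4,5,6,8,9,10}→4  {2,3,4,5,6,7,8,9,10}→36
  placing 0:m first → 40 extensions
  placing 7:l first → 4 extensions
total linear extensions = 44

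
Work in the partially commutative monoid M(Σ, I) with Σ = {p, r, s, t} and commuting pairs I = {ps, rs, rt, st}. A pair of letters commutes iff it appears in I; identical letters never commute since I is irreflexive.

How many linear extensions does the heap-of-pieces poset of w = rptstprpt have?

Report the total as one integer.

#0=r has no predecessor
#1=p depends on [0:r]
#2=t depends on [1:p]
#3=s has no predecessor
#4=t depends on [2:t]
#5=p depends on [4:t]
#6=r depends on [5:p]
#7=p depends on [6:r]
#8=t depends on [7:p]
sources: [0:r, 3:s]
N(rest) = Σ N(rest − s) over sources s of rest; N(one piece) = 1:
  size 1 → [3]=1  [8]=1
  size 2 → [3,8]=2  [7,8]=1
  size 3 → [3,7,8]=3  [6,7,8]=1
  size 4 → [3,6,7,8]=4  [5,6,7,8]=1
  size 5 → [3,5,6,7,8]=5  [4,5,6,7,8]=1
  size 6 → [2,4,5,6,7,8]=1  [3,4,5,6,7,8]=6
  size 7 → [1,2,4,5,6,7,8]=1  [2,3,4,5,6,7,8]=7
  first=0(r) contributes 8
  first=3(s) contributes 1
|[w]| = 9

9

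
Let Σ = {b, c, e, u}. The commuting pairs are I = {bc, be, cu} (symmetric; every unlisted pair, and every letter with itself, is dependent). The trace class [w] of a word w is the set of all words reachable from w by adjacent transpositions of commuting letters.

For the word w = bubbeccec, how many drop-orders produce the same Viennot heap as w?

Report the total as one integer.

21

0(b) covers ∅
1(u) covers 0:b
2(b) covers 1:u
3(b) covers 2:b
4(e) covers 1:u
5(c) covers 4:e
6(c) covers 5:c
7(e) covers 6:c
8(c) covers 7:e
floor of heap: 0:b
completions by unplaced set U, small U first (add the entries for U minus each lowest piece of U):
  |U|=1: {3}:1  {8}:1
  |U|=2: {2,3}:1  {3,8}:2  {7,8}:1
  |U|=3: {2,3,8}:3  {3,7,8}:3  {6,7,8}:1
  |U|=4: {2,3,7,8}:6  {3,6,7,8}:4  {5,6,7,8}:1
  |U|=5: {2,3,6,7,8}:10  {3,5,6,7,8}:5  {4,5,6,7,8}:1
  |U|=6: {2,3,5,6,7,8}:15  {3,4,5,6,7,8}:6
  |U|=7: {2,3,4,5,6,7,8}:21
  start at 0(b): 21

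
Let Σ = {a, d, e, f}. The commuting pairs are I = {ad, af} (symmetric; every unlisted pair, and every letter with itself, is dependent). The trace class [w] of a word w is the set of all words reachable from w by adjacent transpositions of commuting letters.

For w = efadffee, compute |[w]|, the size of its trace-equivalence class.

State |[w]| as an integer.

5

piece 0:e — minimal
piece 1:f rests on {0:e}
piece 2:a rests on {0:e}
piece 3:d rests on {1:f}
piece 4:f rests on {3:d}
piece 5:f rests on {4:f}
piece 6:e rests on {2:a, 5:f}
piece 7:e rests on {6:e}
minimal pieces: {0:e}
ways to finish when only these pieces remain (= sum over removing one remaining piece with nothing left below it):
  1 left: {7}→1
  2 left: {6,7}→1
  3 left: {2,6,7}→1  {5,6,7}→1
  4 left: {2,5,6,7}→2  {4,5,6,7}→1
  5 left: {2,4,5,6,7}→3  {3,4,5,6,7}→1
  6 left: {1,3,4,5,6,7}→1  {2,3,4,5,6,7}→4
  placing 0:e first → 5 extensions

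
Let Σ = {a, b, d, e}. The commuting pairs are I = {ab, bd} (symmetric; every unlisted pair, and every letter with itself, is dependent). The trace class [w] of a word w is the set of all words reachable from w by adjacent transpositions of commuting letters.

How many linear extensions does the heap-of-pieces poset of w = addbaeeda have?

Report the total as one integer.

5

#0=a has no predecessor
#1=d depends on [0:a]
#2=d depends on [1:d]
#3=b has no predecessor
#4=a depends on [2:d]
#5=e depends on [3:b, 4:a]
#6=e depends on [5:e]
#7=d depends on [6:e]
#8=a depends on [7:d]
sources: [0:a, 3:b]
N(rest) = Σ N(rest − s) over sources s of rest; N(one piece) = 1:
  size 1 → [8]=1
  size 2 → [7,8]=1
  size 3 → [6,7,8]=1
  size 4 → [5,6,7,8]=1
  size 5 → [3,5,6,7,8]=1  [4,5,6,7,8]=1
  size 6 → [2,4,5,6,7,8]=1  [3,4,5,6,7,8]=2
  size 7 → [1,2,4,5,6,7,8]=1  [2,3,4,5,6,7,8]=3
  first=0(a) contributes 4
  first=3(b) contributes 1
|[w]| = 5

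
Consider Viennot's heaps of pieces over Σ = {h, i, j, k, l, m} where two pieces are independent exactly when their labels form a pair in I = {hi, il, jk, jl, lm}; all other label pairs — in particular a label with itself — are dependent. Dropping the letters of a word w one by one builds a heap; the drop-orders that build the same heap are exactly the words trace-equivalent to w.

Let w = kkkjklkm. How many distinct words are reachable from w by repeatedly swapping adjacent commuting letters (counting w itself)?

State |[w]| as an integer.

7

drop 0:k onto floor
drop 1:k onto {0:k}
drop 2:k onto {1:k}
drop 3:j onto floor
drop 4:k onto {2:k}
drop 5:l onto {4:k}
drop 6:k onto {5:l}
drop 7:m onto {3:j, 6:k}
ground layer = {0:k, 3:j}
drop-orders for the pieces not yet dropped (sum over which currently-grounded one goes next):
  1 to go: {7} 1
  2 to go: {3,7} 1  {6,7} 1
  3 to go: {3,6,7} 2  {5,6,7} 1
  4 to go: {3,5,6,7} 3  {4,5,6,7} 1
  5 to go: {2,4,5,6,7} 1  {3,4,5,6,7} 4
  6 to go: {1,2,4,5,6,7} 1  {2,3,4,5,6,7} 5
  if 0:k drops first: 6 orders
  if 3:j drops first: 1 orders
heap linearizations: 7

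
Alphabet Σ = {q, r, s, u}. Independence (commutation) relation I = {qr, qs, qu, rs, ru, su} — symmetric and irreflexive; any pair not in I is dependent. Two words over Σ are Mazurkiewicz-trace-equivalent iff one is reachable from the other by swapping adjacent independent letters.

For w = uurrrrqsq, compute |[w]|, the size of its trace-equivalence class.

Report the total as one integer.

3780

0(u) covers ∅
1(u) covers 0:u
2(r) covers ∅
3(r) covers 2:r
4(r) covers 3:r
5(r) covers 4:r
6(q) covers ∅
7(s) covers ∅
8(q) covers 6:q
floor of heap: 0:u, 2:r, 6:q, 7:s
completions by unplaced set U, small U first (add the entries for U minus each lowest piece of U):
  |U|=1: {1}:1  {5}:1  {7}:1  {8}:1
  |U|=2: {0,1}:1  {1,5}:2  {1,7}:2  {1,8}:2  {4,5}:1  {5,7}:2  {5,8}:2  {6,8}:1  {7,8}:2
  |U|=3: {0,1,5}:3  {0,1,7}:3  {0,1,8}:3  {1,4,5}:3  {1,5,7}:6  {1,5,8}:6  {1,6,8}:3  {1,7,8}:6  {3,4,5}:1  {4,5,7}:3  {4,5,8}:3  {5,6,8}:3  {5,7,8}:6  {6,7,8}:3
  |U|=4: {0,1,4,5}:6  {0,1,5,7}:12  {0,1,5,8}:12  {0,1,6,8}:6  {0,1,7,8}:12  {1,3,4,5}:4  {1,4,5,7}:12  {1,4,5,8}:12  {1,5,6,8}:12  {1,5,7,8}:24  {1,6,7,8}:12  {2,3,4,5}:1  {3,4,5,7}:4  {3,4,5,8}:4  {4,5,6,8}:6  {4,5,7,8}:12  {5,6,7,8}:12
  |U|=5: {0,1,3,4,5}:10  {0,1,4,5,7}:30  {0,1,4,5,8}:30  {0,1,5,6,8}:30  {0,1,5,7,8}:60  {0,1,6,7,8}:30  {1,2,3,4,5}:5  {1,3,4,5,7}:20  {1,3,4,5,8}:20  {1,4,5,6,8}:30  {1,4,5,7,8}:60  {1,5,6,7,8}:60  {2,3,4,5,7}:5  {2,3,4,5,8}:5  {3,4,5,6,8}:10  {3,4,5,7,8}:20  {4,5,6,7,8}:30
  |U|=6: {0,1,2,3,4,5}:15  {0,1,3,4,5,7}:60  {0,1,3,4,5,8}:60  {0,1,4,5,6,8}:90  {0,1,4,5,7,8}:180  {0,1,5,6,7,8}:180  {1,2,3,4,5,7}:30  {1,2,3,4,5,8}:30  {1,3,4,5,6,8}:60  {1,3,4,5,7,8}:120  {1,4,5,6,7,8}:180  {2,3,4,5,6,8}:15  {2,3,4,5,7,8}:30  {3,4,5,6,7,8}:60
  |U|=7: {0,1,2,3,4,5,7}:105  {0,1,2,3,4,5,8}:105  {0,1,3,4,5,6,8}:210  {0,1,3,4,5,7,8}:420  {0,1,4,5,6,7,8}:630  {1,2,3,4,5,6,8}:105  {1,2,3,4,5,7,8}:210  {1,3,4,5,6,7,8}:420  {2,3,4,5,6,7,8}:105
  start at 0(u): 840
  start at 2(r): 1680
  start at 6(q): 840
  start at 7(s): 420
sum over floor = 3780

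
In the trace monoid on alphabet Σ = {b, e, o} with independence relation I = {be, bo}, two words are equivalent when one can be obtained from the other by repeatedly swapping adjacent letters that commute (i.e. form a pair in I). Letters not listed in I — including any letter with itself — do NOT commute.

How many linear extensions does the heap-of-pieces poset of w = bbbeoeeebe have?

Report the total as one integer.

210

piece 0:b — minimal
piece 1:b rests on {0:b}
piece 2:b rests on {1:b}
piece 3:e — minimal
piece 4:o rests on {3:e}
piece 5:e rests on {4:o}
piece 6:e rests on {5:e}
piece 7:e rests on {6:e}
piece 8:b rests on {2:b}
piece 9:e rests on {7:e}
minimal pieces: {0:b, 3:e}
ways to finish when only these pieces remain (= sum over removing one remaining piece with nothing left below it):
  1 left: {8}→1  {9}→1
  2 left: {2,8}→1  {7,9}→1  {8,9}→2
  3 left: {1,2,8}→1  {2,8,9}→3  {6,7,9}→1  {7,8,9}→3
  4 left: {0,1,2,8}→1  {1,2,8,9}→4  {2,7,8,9}→6  {5,6,7,9}→1  {6,7,8,9}→4
  5 left: {0,1,2,8,9}→5  {1,2,7,8,9}→10  {2,6,7,8,9}→10  {4,5,6,7,9}→1  {5,6,7,8,9}→5
  6 left: {0,1,2,7,8,9}→15  {1,2,6,7,8,9}→20  {2,5,6,7,8,9}→15  {3,4,5,6,7,9}→1  {4,5,6,7,8,9}→6
  7 left: {0,1,2,6,7,8,9}→35  {1,2,5,6,7,8,9}→35  {2,4,5,6,7,8,9}→21  {3,4,5,6,7,8,9}→7
  8 left: {0,1,2,5,6,7,8,9}→70  {1,2,4,5,6,7,8,9}→56  {2,3,4,5,6,7,8,9}→28
  placing 0:b first → 84 extensions
  placing 3:e first → 126 extensions
total linear extensions = 210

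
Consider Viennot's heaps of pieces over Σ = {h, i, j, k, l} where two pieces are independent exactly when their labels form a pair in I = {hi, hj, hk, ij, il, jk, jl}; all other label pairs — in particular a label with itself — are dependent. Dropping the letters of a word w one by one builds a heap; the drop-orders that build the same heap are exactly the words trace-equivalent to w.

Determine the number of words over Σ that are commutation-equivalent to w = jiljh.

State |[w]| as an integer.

piece 0:j — minimal
piece 1:i — minimal
piece 2:l — minimal
piece 3:j rests on {0:j}
piece 4:h rests on {2:l}
minimal pieces: {0:j, 1:i, 2:l}
ways to finish when only these pieces remain (= sum over removing one remaining piece with nothing left below it):
  1 left: {1}→1  {3}→1  {4}→1
  2 left: {0,3}→1  {1,3}→2  {1,4}→2  {2,4}→1  {3,4}→2
  3 left: {0,1,3}→3  {0,3,4}→3  {1,2,4}→3  {1,3,4}→6  {2,3,4}→3
  placing 0:j first → 12 extensions
  placing 1:i first → 6 extensions
  placing 2:l first → 12 extensions
total linear extensions = 30

30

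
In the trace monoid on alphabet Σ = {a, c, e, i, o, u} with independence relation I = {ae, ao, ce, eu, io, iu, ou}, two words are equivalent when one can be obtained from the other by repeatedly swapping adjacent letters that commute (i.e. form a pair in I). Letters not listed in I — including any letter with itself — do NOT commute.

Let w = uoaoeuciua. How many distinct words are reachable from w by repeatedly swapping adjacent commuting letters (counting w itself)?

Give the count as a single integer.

#0=u has no predecessor
#1=o has no predecessor
#2=a depends on [0:u]
#3=o depends on [1:o]
#4=e depends on [3:o]
#5=u depends on [2:a]
#6=c depends on [3:o, 5:u]
#7=i depends on [4:e, 6:c]
#8=u depends on [6:c]
#9=a depends on [7:i, 8:u]
sources: [0:u, 1:o]
N(rest) = Σ N(rest − s) over sources s of rest; N(one piece) = 1:
  size 1 → [9]=1
  size 2 → [7,9]=1  [8,9]=1
  size 3 → [4,7,9]=1  [7,8,9]=2
  size 4 → [4,7,8,9]=3  [6,7,8,9]=2
  size 5 → [4,6,7,8,9]=5  [5,6,7,8,9]=2
  size 6 → [2,5,6,7,8,9]=2  [3,4,6,7,8,9]=5  [4,5,6,7,8,9]=7
  size 7 → [0,2,5,6,7,8,9]=2  [1,3,4,6,7,8,9]=5  [2,4,5,6,7,8,9]=9  [3,4,5,6,7,8,9]=12
  size 8 → [0,2,4,5,6,7,8,9]=11  [1,3,4,5,6,7,8,9]=17  [2,3,4,5,6,7,8,9]=21
  first=0(u) contributes 38
  first=1(o) contributes 32
|[w]| = 70

70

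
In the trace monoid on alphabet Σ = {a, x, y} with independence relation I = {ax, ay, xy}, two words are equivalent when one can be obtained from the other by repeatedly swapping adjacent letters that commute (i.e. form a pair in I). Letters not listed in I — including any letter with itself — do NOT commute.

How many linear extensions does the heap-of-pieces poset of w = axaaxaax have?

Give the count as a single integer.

56

piece 0:a — minimal
piece 1:x — minimal
piece 2:a rests on {0:a}
piece 3:a rests on {2:a}
piece 4:x rests on {1:x}
piece 5:a rests on {3:a}
piece 6:a rests on {5:a}
piece 7:x rests on {4:x}
minimal pieces: {0:a, 1:x}
ways to finish when only these pieces remain (= sum over removing one remaining piece with nothing left below it):
  1 left: {6}→1  {7}→1
  2 left: {4,7}→1  {5,6}→1  {6,7}→2
  3 left: {1,4,7}→1  {3,5,6}→1  {4,6,7}→3  {5,6,7}→3
  4 left: {1,4,6,7}→4  {2,3,5,6}→1  {3,5,6,7}→4  {4,5,6,7}→6
  5 left: {0,2,3,5,6}→1  {1,4,5,6,7}→10  {2,3,5,6,7}→5  {3,4,5,6,7}→10
  6 left: {0,2,3,5,6,7}→6  {1,3,4,5,6,7}→20  {2,3,4,5,6,7}→15
  placing 0:a first → 35 extensions
  placing 1:x first → 21 extensions
total linear extensions = 56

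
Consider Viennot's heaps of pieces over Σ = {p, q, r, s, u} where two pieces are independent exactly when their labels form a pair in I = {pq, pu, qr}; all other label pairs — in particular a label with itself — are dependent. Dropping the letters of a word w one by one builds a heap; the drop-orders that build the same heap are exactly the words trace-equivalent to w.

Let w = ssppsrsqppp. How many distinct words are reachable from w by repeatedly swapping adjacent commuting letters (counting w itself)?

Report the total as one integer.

4

0(s) covers ∅
1(s) covers 0:s
2(p) covers 1:s
3(p) covers 2:p
4(s) covers 3:p
5(r) covers 4:s
6(s) covers 5:r
7(q) covers 6:s
8(p) covers 6:s
9(p) covers 8:p
10(p) covers 9:p
floor of heap: 0:s
completions by unplaced set U, small U first (add the entries for U minus each lowest piece of U):
  |U|=1: {7}:1  {10}:1
  |U|=2: {7,10}:2  {9,10}:1
  |U|=3: {7,9,10}:3  {8,9,10}:1
  |U|=4: {7,8,9,10}:4
  |U|=5: {6,7,8,9,10}:4
  |U|=6: {5,6,7,8,9,10}:4
  |U|=7: {4,5,6,7,8,9,10}:4
  |U|=8: {3,4,5,6,7,8,9,10}:4
  |U|=9: {2,3,4,5,6,7,8,9,10}:4
  start at 0(s): 4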